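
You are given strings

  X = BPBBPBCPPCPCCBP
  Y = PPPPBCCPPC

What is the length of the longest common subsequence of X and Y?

Let dp[i][j] be the LCS length of the first i characters of X and the first j characters of Y. dp[i][j] = dp[i-1][j-1]+1 when the i-th and j-th characters match, else max(dp[i-1][j], dp[i][j-1]).
    ·  P  P  P  P  B  C  C  P  P  C
 ·  0  0  0  0  0  0  0  0  0  0  0
 B  0  0  0  0  0  1  1  1  1  1  1
 P  0  1  1  1  1  1  1  1  2  2  2
 B  0  1  1  1  1  2  2  2  2  2  2
 B  0  1  1  1  1  2  2  2  2  2  2
 P  0  1  2  2  2  2  2  2  3  3  3
 B  0  1  2  2  2  3  3  3  3  3  3
 C  0  1  2  2  2  3  4  4  4  4  4
 P  0  1  2  3  3  3  4  4  5  5  5
 P  0  1  2  3  4  4  4  4  5  6  6
 C  0  1  2  3  4  4  5  5  5  6  7
 P  0  1  2  3  4  4  5  5  6  6  7
 C  0  1  2  3  4  4  5  6  6  6  7
 C  0  1  2  3  4  4  5  6  6  6  7
 B  0  1  2  3  4  5  5  6  6  6  7
 P  0  1  2  3  4  5  5  6  7  7  7
dp[15][10] = 7. One LCS (by backtracking along matches): PPBCPPC.

7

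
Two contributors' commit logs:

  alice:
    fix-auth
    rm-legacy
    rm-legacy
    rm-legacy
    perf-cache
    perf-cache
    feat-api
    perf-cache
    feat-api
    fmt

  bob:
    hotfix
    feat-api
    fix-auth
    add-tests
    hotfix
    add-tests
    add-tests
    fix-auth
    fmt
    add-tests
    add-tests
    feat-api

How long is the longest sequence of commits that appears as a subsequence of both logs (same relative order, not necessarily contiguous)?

2

Pick fix-auth at alice[1]=bob[8], feat-api at alice[9]=bob[12]; all 2 commits appear in both, in order, and the DP table's final entry dp[10][12] is also 2, so no common subsequence is longer.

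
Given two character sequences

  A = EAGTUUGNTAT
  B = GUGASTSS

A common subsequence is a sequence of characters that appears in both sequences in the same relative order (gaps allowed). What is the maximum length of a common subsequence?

5

Let dp[i][j] be the LCS length of the first i characters of A and the first j characters of B. dp[i][j] = dp[i-1][j-1]+1 when the i-th and j-th characters match, else max(dp[i-1][j], dp[i][j-1]).
    ·  G  U  G  A  S  T  S  S
 ·  0  0  0  0  0  0  0  0  0
 E  0  0  0  0  0  0  0  0  0
 A  0  0  0  0  1  1  1  1  1
 G  0  1  1  1  1  1  1  1  1
 T  0  1  1  1  1  1  2  2  2
 U  0  1  2  2  2  2  2  2  2
 U  0  1  2  2  2  2  2  2  2
 G  0  1  2  3  3  3  3  3  3
 N  0  1  2  3  3  3  3  3  3
 T  0  1  2  3  3  3  4  4  4
 A  0  1  2  3  4  4  4  4  4
 T  0  1  2  3  4  4  5  5  5
dp[11][8] = 5. One LCS (by backtracking along matches): GUGAT.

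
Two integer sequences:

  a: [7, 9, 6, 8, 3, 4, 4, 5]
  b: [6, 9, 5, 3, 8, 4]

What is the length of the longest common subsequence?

Taking 9 at a[2]=b[2], 8 at a[4]=b[5], 4 at a[7]=b[6] gives a common subsequence of length 3. The LCS DP gives dp[8][6] = 3, so this is optimal.

3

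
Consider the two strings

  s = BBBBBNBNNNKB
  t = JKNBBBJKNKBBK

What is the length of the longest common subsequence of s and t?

Taking B (s #1, t #4), then B (s #2, t #5), then B (s #3, t #6), then B (s #5, t #11), then B (s #7, t #12), then K (s #11, t #13) gives a common subsequence of length 6, and the DP table's final entry dp[12][13] is also 6, so no common subsequence is longer.

6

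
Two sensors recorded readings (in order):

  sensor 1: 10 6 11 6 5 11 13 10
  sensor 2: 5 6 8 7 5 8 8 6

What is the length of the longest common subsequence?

2

Let dp[i][j] be the LCS length of the first i values of sensor 1 and the first j values of sensor 2. dp[i][j] = dp[i-1][j-1]+1 when the i-th and j-th values match, else max(dp[i-1][j], dp[i][j-1]).
    ·  5  6  8  7  5  8  8  6
 ·  0  0  0  0  0  0  0  0  0
10  0  0  0  0  0  0  0  0  0
 6  0  0  1  1  1  1  1  1  1
11  0  0  1  1  1  1  1  1  1
 6  0  0  1  1  1  1  1  1  2
 5  0  1  1  1  1  2  2  2  2
11  0  1  1  1  1  2  2  2  2
13  0  1  1  1  1  2  2  2  2
10  0  1  1  1  1  2  2  2  2
dp[8][8] = 2. One LCS (by backtracking along matches): 6, 6.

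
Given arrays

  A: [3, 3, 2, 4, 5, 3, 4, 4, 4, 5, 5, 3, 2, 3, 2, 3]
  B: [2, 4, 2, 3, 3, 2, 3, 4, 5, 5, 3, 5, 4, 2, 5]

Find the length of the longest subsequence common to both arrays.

9

Match 3 at A[1]=B[4]; then 3 at A[2]=B[5]; then 2 at A[3]=B[6]; then 3 at A[6]=B[7]; then 4 at A[9]=B[8]; then 5 at A[10]=B[9]; then 5 at A[11]=B[10]; then 3 at A[12]=B[11]; then 2 at A[13]=B[14] — 9 values in the same relative order in both. Since dp[16][15] = 9, nothing longer is possible.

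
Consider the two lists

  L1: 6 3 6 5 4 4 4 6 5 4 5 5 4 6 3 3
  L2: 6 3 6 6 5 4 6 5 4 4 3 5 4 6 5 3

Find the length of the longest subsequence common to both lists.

Match 6 (L1 #1, L2 #1), 3 (L1 #2, L2 #2), 6 (L1 #3, L2 #4), 5 (L1 #4, L2 #5), 4 (L1 #7, L2 #6), 6 (L1 #8, L2 #7), 5 (L1 #9, L2 #8), 4 (L1 #10, L2 #10), 5 (L1 #12, L2 #12), 4 (L1 #13, L2 #13), 6 (L1 #14, L2 #14), 3 (L1 #16, L2 #16) — 12 values in the same relative order in both. Since dp[16][16] = 12, nothing longer is possible.

12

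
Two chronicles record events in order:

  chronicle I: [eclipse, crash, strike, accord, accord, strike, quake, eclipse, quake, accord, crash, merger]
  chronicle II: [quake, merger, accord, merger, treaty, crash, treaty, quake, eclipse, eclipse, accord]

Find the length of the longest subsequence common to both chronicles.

Taking crash at chronicle I[2]=chronicle II[6] → quake at chronicle I[7]=chronicle II[8] → eclipse at chronicle I[8]=chronicle II[10] → accord at chronicle I[10]=chronicle II[11] gives a common subsequence of length 4. dp[12][11] = 4 confirms this is the maximum.

4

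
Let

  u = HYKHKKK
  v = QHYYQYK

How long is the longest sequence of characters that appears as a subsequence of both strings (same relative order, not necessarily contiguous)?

Pick H (u #1, v #2) → Y (u #2, v #6) → K (u #7, v #7); all 3 characters appear in both, in order. Since dp[7][7] = 3, nothing longer is possible.

3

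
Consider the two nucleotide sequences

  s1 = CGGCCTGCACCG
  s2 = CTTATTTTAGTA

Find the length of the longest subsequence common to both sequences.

4

One common subsequence of length 4: C at s1[1]=s2[1] → G at s1[3]=s2[10] → T at s1[6]=s2[11] → A at s1[9]=s2[12], and the DP table's final entry dp[12][12] is also 4, so no common subsequence is longer.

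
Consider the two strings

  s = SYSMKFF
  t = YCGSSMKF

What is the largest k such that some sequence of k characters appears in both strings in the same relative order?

5

Match S (s #1, t #4), then S (s #3, t #5), then M (s #4, t #6), then K (s #5, t #7), then F (s #7, t #8) — 5 characters in the same relative order in both. Since dp[7][8] = 5, nothing longer is possible.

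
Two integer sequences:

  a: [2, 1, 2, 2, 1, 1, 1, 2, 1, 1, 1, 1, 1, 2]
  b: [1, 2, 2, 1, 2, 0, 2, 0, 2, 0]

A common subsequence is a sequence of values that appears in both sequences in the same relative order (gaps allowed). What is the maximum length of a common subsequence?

One common subsequence of length 6: 1 [2,1], then 2 [3,2], then 2 [4,3], then 1 [5,4], then 2 [8,7], then 2 [14,9]. The LCS DP gives dp[14][10] = 6, so this is optimal.

6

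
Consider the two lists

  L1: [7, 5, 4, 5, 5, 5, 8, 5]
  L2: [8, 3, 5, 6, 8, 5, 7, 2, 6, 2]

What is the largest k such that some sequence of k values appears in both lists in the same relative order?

3

Match 5 at L1[2]=L2[3]; then 8 at L1[7]=L2[5]; then 5 at L1[8]=L2[6] — 3 values in the same relative order in both. Since dp[8][10] = 3, nothing longer is possible.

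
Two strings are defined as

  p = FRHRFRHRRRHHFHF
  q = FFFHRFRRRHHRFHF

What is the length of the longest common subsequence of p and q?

12

Pick F at p[1]=q[3]; then H at p[3]=q[4]; then R at p[4]=q[5]; then F at p[5]=q[6]; then R at p[8]=q[7]; then R at p[9]=q[8]; then R at p[10]=q[9]; then H at p[11]=q[10]; then H at p[12]=q[11]; then F at p[13]=q[13]; then H at p[14]=q[14]; then F at p[15]=q[15]; all 12 characters appear in both, in order, and the DP table's final entry dp[15][15] is also 12, so no common subsequence is longer.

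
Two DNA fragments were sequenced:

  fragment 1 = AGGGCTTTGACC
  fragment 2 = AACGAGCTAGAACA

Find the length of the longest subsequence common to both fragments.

8

Match A at fragment 1[1]=fragment 2[2], G at fragment 1[2]=fragment 2[4], G at fragment 1[4]=fragment 2[6], C at fragment 1[5]=fragment 2[7], T at fragment 1[6]=fragment 2[8], G at fragment 1[9]=fragment 2[10], A at fragment 1[10]=fragment 2[12], C at fragment 1[11]=fragment 2[13] — 8 bases in the same relative order in both. dp[12][14] = 8 confirms this is the maximum.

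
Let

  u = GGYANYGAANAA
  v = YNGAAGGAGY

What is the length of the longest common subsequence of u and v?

Let dp[i][j] be the LCS length of the first i characters of u and the first j characters of v. dp[i][j] = dp[i-1][j-1]+1 when the i-th and j-th characters match, else max(dp[i-1][j], dp[i][j-1]).
    ·  Y  N  G  A  A  G  G  A  G  Y
 ·  0  0  0  0  0  0  0  0  0  0  0
 G  0  0  0  1  1  1  1  1  1  1  1
 G  0  0  0  1  1  1  2  2  2  2  2
 Y  0  1  1  1  1  1  2  2  2  2  3
 A  0  1  1  1  2  2  2  2  3  3  3
 N  0  1  2  2  2  2  2  2  3  3  3
 Y  0  1  2  2  2  2  2  2  3  3  4
 G  0  1  2  3  3  3  3  3  3  4  4
 A  0  1  2  3  4  4  4  4  4  4  4
 A  0  1  2  3  4  5  5  5  5  5  5
 N  0  1  2  3  4  5  5  5  5  5  5
 A  0  1  2  3  4  5  5  5  6  6  6
 A  0  1  2  3  4  5  5  5  6  6  6
dp[12][10] = 6. One LCS (by backtracking along matches): YNGAAA.

6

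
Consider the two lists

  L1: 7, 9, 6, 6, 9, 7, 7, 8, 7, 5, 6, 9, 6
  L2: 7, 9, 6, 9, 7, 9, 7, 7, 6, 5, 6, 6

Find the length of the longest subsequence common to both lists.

One common subsequence of length 10: 7 at L1[1]=L2[1], then 9 at L1[2]=L2[2], then 6 at L1[4]=L2[3], then 9 at L1[5]=L2[4], then 7 at L1[6]=L2[5], then 7 at L1[7]=L2[7], then 7 at L1[9]=L2[8], then 5 at L1[10]=L2[10], then 6 at L1[11]=L2[11], then 6 at L1[13]=L2[12]. dp[13][12] = 10 confirms this is the maximum.

10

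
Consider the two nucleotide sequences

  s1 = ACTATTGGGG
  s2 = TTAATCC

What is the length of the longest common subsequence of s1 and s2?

3

Let dp[i][j] be the LCS length of the first i bases of s1 and the first j bases of s2. dp[i][j] = dp[i-1][j-1]+1 when the i-th and j-th bases match, else max(dp[i-1][j], dp[i][j-1]).
    ·  T  T  A  A  T  C  C
 ·  0  0  0  0  0  0  0  0
 A  0  0  0  1  1  1  1  1
 C  0  0  0  1  1  1  2  2
 T  0  1  1  1  1  2  2  2
 A  0  1  1  2  2  2  2  2
 T  0  1  2  2  2  3  3  3
 T  0  1  2  2  2  3  3  3
 G  0  1  2  2  2  3  3  3
 G  0  1  2  2  2  3  3  3
 G  0  1  2  2  2  3  3  3
 G  0  1  2  2  2  3  3  3
dp[10][7] = 3. One LCS (by backtracking along matches): AAT.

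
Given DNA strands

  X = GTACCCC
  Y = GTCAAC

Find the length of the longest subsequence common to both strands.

Let dp[i][j] be the LCS length of the first i bases of X and the first j bases of Y. dp[i][j] = dp[i-1][j-1]+1 when the i-th and j-th bases match, else max(dp[i-1][j], dp[i][j-1]).
    ·  G  T  C  A  A  C
 ·  0  0  0  0  0  0  0
 G  0  1  1  1  1  1  1
 T  0  1  2  2  2  2  2
 A  0  1  2  2  3  3  3
 C  0  1  2  3  3  3  4
 C  0  1  2  3  3  3  4
 C  0  1  2  3  3  3  4
 C  0  1  2  3  3  3  4
dp[7][6] = 4. One LCS (by backtracking along matches): GTAC.

4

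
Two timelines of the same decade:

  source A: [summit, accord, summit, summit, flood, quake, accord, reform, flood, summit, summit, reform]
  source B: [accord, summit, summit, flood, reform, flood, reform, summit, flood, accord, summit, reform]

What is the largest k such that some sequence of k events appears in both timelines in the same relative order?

9

Pick accord (source A #2, source B #1), then summit (source A #3, source B #2), then summit (source A #4, source B #3), then flood (source A #5, source B #4), then reform (source A #8, source B #5), then flood (source A #9, source B #6), then summit (source A #10, source B #8), then summit (source A #11, source B #11), then reform (source A #12, source B #12); all 9 events appear in both, in order, and the DP table's final entry dp[12][12] is also 9, so no common subsequence is longer.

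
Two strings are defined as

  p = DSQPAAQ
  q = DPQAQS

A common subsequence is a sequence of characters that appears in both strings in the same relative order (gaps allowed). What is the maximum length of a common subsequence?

4

Taking D [1,1], then Q [3,3], then A [6,4], then Q [7,5] gives a common subsequence of length 4. dp[7][6] = 4 confirms this is the maximum.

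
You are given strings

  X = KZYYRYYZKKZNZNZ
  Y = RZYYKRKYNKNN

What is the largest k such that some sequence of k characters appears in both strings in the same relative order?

One common subsequence of length 8: Z (X #2, Y #2); then Y (X #3, Y #3); then Y (X #4, Y #4); then R (X #5, Y #6); then Y (X #6, Y #8); then K (X #10, Y #10); then N (X #12, Y #11); then N (X #14, Y #12), and the DP table's final entry dp[15][12] is also 8, so no common subsequence is longer.

8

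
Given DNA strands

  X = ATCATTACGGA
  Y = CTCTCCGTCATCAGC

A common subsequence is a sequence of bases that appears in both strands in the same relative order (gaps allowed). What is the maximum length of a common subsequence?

One common subsequence of length 7: T [2,2], C [3,3], T [5,4], T [6,8], A [7,10], C [8,12], G [9,14]. dp[11][15] = 7 confirms this is the maximum.

7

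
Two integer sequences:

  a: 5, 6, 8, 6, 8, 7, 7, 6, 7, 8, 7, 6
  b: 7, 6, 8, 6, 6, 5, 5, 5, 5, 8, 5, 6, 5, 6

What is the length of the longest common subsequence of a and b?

6

Match 6 [2,2], then 8 [3,3], then 6 [4,5], then 8 [5,10], then 6 [8,12], then 6 [12,14] — 6 values in the same relative order in both, and the DP table's final entry dp[12][14] is also 6, so no common subsequence is longer.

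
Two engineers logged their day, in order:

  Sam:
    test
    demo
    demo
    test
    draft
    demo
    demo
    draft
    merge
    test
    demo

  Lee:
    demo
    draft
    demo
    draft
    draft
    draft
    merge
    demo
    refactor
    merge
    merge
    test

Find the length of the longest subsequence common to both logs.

Match demo at Sam[2]=Lee[1] → demo at Sam[3]=Lee[3] → draft at Sam[5]=Lee[6] → demo at Sam[6]=Lee[8] → merge at Sam[9]=Lee[11] → test at Sam[10]=Lee[12] — 6 tasks in the same relative order in both. dp[11][12] = 6 confirms this is the maximum.

6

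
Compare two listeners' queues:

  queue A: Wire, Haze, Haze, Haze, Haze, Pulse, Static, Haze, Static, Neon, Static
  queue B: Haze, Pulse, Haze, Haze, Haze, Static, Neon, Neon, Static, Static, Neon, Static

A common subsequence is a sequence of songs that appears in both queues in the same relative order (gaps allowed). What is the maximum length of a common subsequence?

8

Match Haze (queue A #2, queue B #1), Haze (queue A #3, queue B #3), Haze (queue A #4, queue B #4), Haze (queue A #5, queue B #5), Static (queue A #7, queue B #9), Static (queue A #9, queue B #10), Neon (queue A #10, queue B #11), Static (queue A #11, queue B #12) — 8 songs in the same relative order in both. The LCS DP gives dp[11][12] = 8, so this is optimal.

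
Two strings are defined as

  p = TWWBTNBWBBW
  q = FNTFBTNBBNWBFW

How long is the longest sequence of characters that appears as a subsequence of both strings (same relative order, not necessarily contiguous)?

8

Pick T (p #1, q #3); then B (p #4, q #5); then T (p #5, q #6); then N (p #6, q #7); then B (p #7, q #9); then W (p #8, q #11); then B (p #9, q #12); then W (p #11, q #14); all 8 characters appear in both, in order. dp[11][14] = 8 confirms this is the maximum.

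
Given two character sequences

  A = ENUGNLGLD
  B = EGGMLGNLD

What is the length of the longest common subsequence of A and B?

6

Pick E (A #1, B #1) → G (A #4, B #3) → L (A #6, B #5) → G (A #7, B #6) → L (A #8, B #8) → D (A #9, B #9); all 6 characters appear in both, in order. dp[9][9] = 6 confirms this is the maximum.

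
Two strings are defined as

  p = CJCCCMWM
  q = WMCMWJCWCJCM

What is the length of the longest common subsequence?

Taking C [1,3] → J [2,6] → C [3,7] → C [4,9] → C [5,11] → M [8,12] gives a common subsequence of length 6, and the DP table's final entry dp[8][12] is also 6, so no common subsequence is longer.

6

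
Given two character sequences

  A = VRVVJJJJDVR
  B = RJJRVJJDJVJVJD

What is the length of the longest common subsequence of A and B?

7

Taking R [2,4], V [3,5], J [5,7], J [6,9], J [7,11], J [8,13], D [9,14] gives a common subsequence of length 7. The LCS DP gives dp[11][14] = 7, so this is optimal.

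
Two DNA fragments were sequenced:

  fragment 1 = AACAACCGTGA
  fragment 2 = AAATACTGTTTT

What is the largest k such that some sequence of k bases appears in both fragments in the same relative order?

7

Let dp[i][j] be the LCS length of the first i bases of fragment 1 and the first j bases of fragment 2. dp[i][j] = dp[i-1][j-1]+1 when the i-th and j-th bases match, else max(dp[i-1][j], dp[i][j-1]).
    ·  A  A  A  T  A  C  T  G  T  T  T  T
 ·  0  0  0  0  0  0  0  0  0  0  0  0  0
 A  0  1  1  1  1  1  1  1  1  1  1  1  1
 A  0  1  2  2  2  2  2  2  2  2  2  2  2
 C  0  1  2  2  2  2  3  3  3  3  3  3  3
 A  0  1  2  3  3  3  3  3  3  3  3  3  3
 A  0  1  2  3  3  4  4  4  4  4  4  4  4
 C  0  1  2  3  3  4  5  5  5  5  5  5  5
 C  0  1  2  3  3  4  5  5  5  5  5  5  5
 G  0  1  2  3  3  4  5  5  6  6  6  6  6
 T  0  1  2  3  4  4  5  6  6  7  7  7  7
 G  0  1  2  3  4  4  5  6  7  7  7  7  7
 A  0  1  2  3  4  5  5  6  7  7  7  7  7
dp[11][12] = 7. One LCS (by backtracking along matches): AAAACGT.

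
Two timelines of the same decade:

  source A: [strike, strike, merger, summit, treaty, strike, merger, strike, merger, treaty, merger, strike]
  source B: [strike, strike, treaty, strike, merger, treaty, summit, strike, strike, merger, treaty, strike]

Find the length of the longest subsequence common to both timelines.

9

Pick strike at source A[1]=source B[2]; then strike at source A[2]=source B[4]; then merger at source A[3]=source B[5]; then summit at source A[4]=source B[7]; then strike at source A[6]=source B[8]; then strike at source A[8]=source B[9]; then merger at source A[9]=source B[10]; then treaty at source A[10]=source B[11]; then strike at source A[12]=source B[12]; all 9 events appear in both, in order. Since dp[12][12] = 9, nothing longer is possible.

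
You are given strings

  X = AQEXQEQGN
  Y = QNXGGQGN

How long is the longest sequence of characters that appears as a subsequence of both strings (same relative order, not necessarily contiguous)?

Let dp[i][j] be the LCS length of the first i characters of X and the first j characters of Y. dp[i][j] = dp[i-1][j-1]+1 when the i-th and j-th characters match, else max(dp[i-1][j], dp[i][j-1]).
    ·  Q  N  X  G  G  Q  G  N
 ·  0  0  0  0  0  0  0  0  0
 A  0  0  0  0  0  0  0  0  0
 Q  0  1  1  1  1  1  1  1  1
 E  0  1  1  1  1  1  1  1  1
 X  0  1  1  2  2  2  2  2  2
 Q  0  1  1  2  2  2  3  3  3
 E  0  1  1  2  2  2  3  3  3
 Q  0  1  1  2  2  2  3  3  3
 G  0  1  1  2  3  3  3  4  4
 N  0  1  2  2  3  3  3  4  5
dp[9][8] = 5. One LCS (by backtracking along matches): QXQGN.

5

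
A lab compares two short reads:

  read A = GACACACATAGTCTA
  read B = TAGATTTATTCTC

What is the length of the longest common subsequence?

Match G [1,3]; then A [2,4]; then A [8,8]; then T [9,9]; then T [12,10]; then C [13,11]; then T [14,12] — 7 bases in the same relative order in both. dp[15][13] = 7 confirms this is the maximum.

7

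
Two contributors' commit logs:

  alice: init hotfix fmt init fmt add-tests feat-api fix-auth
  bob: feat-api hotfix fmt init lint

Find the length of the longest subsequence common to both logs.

3

Taking hotfix (alice #2, bob #2); then fmt (alice #3, bob #3); then init (alice #4, bob #4) gives a common subsequence of length 3. Since dp[8][5] = 3, nothing longer is possible.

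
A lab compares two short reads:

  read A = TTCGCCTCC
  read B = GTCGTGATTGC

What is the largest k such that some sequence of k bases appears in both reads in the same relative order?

Match T at read A[1]=read B[2] → T at read A[2]=read B[5] → G at read A[4]=read B[6] → T at read A[7]=read B[9] → C at read A[9]=read B[11] — 5 bases in the same relative order in both. Since dp[9][11] = 5, nothing longer is possible.

5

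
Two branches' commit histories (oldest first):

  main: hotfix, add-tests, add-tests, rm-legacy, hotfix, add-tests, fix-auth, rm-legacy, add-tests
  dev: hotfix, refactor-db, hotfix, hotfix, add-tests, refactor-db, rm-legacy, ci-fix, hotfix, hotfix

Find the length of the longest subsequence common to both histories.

4

Match hotfix at main[1]=dev[4], then add-tests at main[2]=dev[5], then rm-legacy at main[4]=dev[7], then hotfix at main[5]=dev[10] — 4 commits in the same relative order in both. Since dp[9][10] = 4, nothing longer is possible.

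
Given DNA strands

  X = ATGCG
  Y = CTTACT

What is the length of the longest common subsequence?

Let dp[i][j] be the LCS length of the first i bases of X and the first j bases of Y. dp[i][j] = dp[i-1][j-1]+1 when the i-th and j-th bases match, else max(dp[i-1][j], dp[i][j-1]).
    ·  C  T  T  A  C  T
 ·  0  0  0  0  0  0  0
 A  0  0  0  0  1  1  1
 T  0  0  1  1  1  1  2
 G  0  0  1  1  1  1  2
 C  0  1  1  1  1  2  2
 G  0  1  1  1  1  2  2
dp[5][6] = 2. One LCS (by backtracking along matches): AT.

2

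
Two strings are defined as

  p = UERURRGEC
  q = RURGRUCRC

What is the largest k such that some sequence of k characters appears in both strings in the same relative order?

5

Let dp[i][j] be the LCS length of the first i characters of p and the first j characters of q. dp[i][j] = dp[i-1][j-1]+1 when the i-th and j-th characters match, else max(dp[i-1][j], dp[i][j-1]).
    ·  R  U  R  G  R  U  C  R  C
 ·  0  0  0  0  0  0  0  0  0  0
 U  0  0  1  1  1  1  1  1  1  1
 E  0  0  1  1  1  1  1  1  1  1
 R  0  1  1  2  2  2  2  2  2  2
 U  0  1  2  2  2  2  3  3  3  3
 R  0  1  2  3  3  3  3  3  4  4
 R  0  1  2  3  3  4  4  4  4  4
 G  0  1  2  3  4  4  4  4  4  4
 E  0  1  2  3  4  4  4  4  4  4
 C  0  1  2  3  4  4  4  5  5  5
dp[9][9] = 5. One LCS (by backtracking along matches): URURC.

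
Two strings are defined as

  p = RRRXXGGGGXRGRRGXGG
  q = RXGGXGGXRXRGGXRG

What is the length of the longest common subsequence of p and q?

12

One common subsequence of length 12: R at p[3]=q[1]; then X at p[5]=q[2]; then G at p[6]=q[3]; then G at p[7]=q[4]; then G at p[8]=q[6]; then G at p[9]=q[7]; then X at p[10]=q[10]; then R at p[11]=q[11]; then G at p[12]=q[12]; then G at p[15]=q[13]; then X at p[16]=q[14]; then G at p[18]=q[16]. The LCS DP gives dp[18][16] = 12, so this is optimal.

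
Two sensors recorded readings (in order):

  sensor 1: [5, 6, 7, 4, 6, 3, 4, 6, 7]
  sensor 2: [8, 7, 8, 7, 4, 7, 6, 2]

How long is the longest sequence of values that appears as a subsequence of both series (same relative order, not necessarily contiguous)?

Let dp[i][j] be the LCS length of the first i values of sensor 1 and the first j values of sensor 2. dp[i][j] = dp[i-1][j-1]+1 when the i-th and j-th values match, else max(dp[i-1][j], dp[i][j-1]).
    ·  8  7  8  7  4  7  6  2
 ·  0  0  0  0  0  0  0  0  0
 5  0  0  0  0  0  0  0  0  0
 6  0  0  0  0  0  0  0  1  1
 7  0  0  1  1  1  1  1  1  1
 4  0  0  1  1  1  2  2  2  2
 6  0  0  1  1  1  2  2  3  3
 3  0  0  1  1  1  2  2  3  3
 4  0  0  1  1  1  2  2  3  3
 6  0  0  1  1  1  2  2  3  3
 7  0  0  1  1  2  2  3  3  3
dp[9][8] = 3. One LCS (by backtracking along matches): 7, 4, 6.

3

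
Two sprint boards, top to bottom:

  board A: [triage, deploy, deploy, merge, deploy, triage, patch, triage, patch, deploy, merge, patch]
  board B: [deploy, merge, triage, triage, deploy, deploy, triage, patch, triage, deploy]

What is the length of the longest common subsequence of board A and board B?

Match triage (board A #1, board B #4), deploy (board A #3, board B #5), deploy (board A #5, board B #6), triage (board A #6, board B #7), patch (board A #7, board B #8), triage (board A #8, board B #9), deploy (board A #10, board B #10) — 7 tasks in the same relative order in both. Since dp[12][10] = 7, nothing longer is possible.

7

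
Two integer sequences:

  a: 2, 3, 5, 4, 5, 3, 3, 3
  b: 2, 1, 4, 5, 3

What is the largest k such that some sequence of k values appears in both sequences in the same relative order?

4

One common subsequence of length 4: 2 (a #1, b #1), 4 (a #4, b #3), 5 (a #5, b #4), 3 (a #8, b #5), and the DP table's final entry dp[8][5] is also 4, so no common subsequence is longer.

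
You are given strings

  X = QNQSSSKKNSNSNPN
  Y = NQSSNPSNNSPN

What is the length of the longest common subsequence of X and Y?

10

One common subsequence of length 10: N [2,1], then Q [3,2], then S [4,3], then S [5,4], then S [6,7], then N [9,8], then N [11,9], then S [12,10], then P [14,11], then N [15,12]. dp[15][12] = 10 confirms this is the maximum.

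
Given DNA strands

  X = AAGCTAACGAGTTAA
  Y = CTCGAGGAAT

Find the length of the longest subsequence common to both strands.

8

Let dp[i][j] be the LCS length of the first i bases of X and the first j bases of Y. dp[i][j] = dp[i-1][j-1]+1 when the i-th and j-th bases match, else max(dp[i-1][j], dp[i][j-1]).
    ·  C  T  C  G  A  G  G  A  A  T
 ·  0  0  0  0  0  0  0  0  0  0  0
 A  0  0  0  0  0  1  1  1  1  1  1
 A  0  0  0  0  0  1  1  1  2  2  2
 G  0  0  0  0  1  1  2  2  2  2  2
 C  0  1  1  1  1  1  2  2  2  2  2
 T  0  1  2  2  2  2  2  2  2  2  3
 A  0  1  2  2  2  3  3  3  3  3  3
 A  0  1  2  2  2  3  3  3  4  4  4
 C  0  1  2  3  3  3  3  3  4  4  4
 G  0  1  2  3  4  4  4  4  4  4  4
 A  0  1  2  3  4  5  5  5  5  5  5
 G  0  1  2  3  4  5  6  6  6  6  6
 T  0  1  2  3  4  5  6  6  6  6  7
 T  0  1  2  3  4  5  6  6  6  6  7
 A  0  1  2  3  4  5  6  6  7  7  7
 A  0  1  2  3  4  5  6  6  7  8  8
dp[15][10] = 8. One LCS (by backtracking along matches): CTCGAGAA.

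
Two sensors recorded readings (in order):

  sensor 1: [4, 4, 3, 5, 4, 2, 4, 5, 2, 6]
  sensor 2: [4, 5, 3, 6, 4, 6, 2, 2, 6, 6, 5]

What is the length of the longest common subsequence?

6

One common subsequence of length 6: 4 at sensor 1[1]=sensor 2[1], then 3 at sensor 1[3]=sensor 2[3], then 4 at sensor 1[5]=sensor 2[5], then 2 at sensor 1[6]=sensor 2[7], then 2 at sensor 1[9]=sensor 2[8], then 6 at sensor 1[10]=sensor 2[10]. The LCS DP gives dp[10][11] = 6, so this is optimal.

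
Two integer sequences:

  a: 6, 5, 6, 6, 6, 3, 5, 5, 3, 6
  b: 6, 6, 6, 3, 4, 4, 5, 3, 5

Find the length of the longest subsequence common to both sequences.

Let dp[i][j] be the LCS length of the first i values of a and the first j values of b. dp[i][j] = dp[i-1][j-1]+1 when the i-th and j-th values match, else max(dp[i-1][j], dp[i][j-1]).
    ·  6  6  6  3  4  4  5  3  5
 ·  0  0  0  0  0  0  0  0  0  0
 6  0  1  1  1  1  1  1  1  1  1
 5  0  1  1  1  1  1  1  2  2  2
 6  0  1  2  2  2  2  2  2  2  2
 6  0  1  2  3  3  3  3  3  3  3
 6  0  1  2  3  3  3  3  3  3  3
 3  0  1  2  3  4  4  4  4  4  4
 5  0  1  2  3  4  4  4  5  5  5
 5  0  1  2  3  4  4  4  5  5  6
 3  0  1  2  3  4  4  4  5  6  6
 6  0  1  2  3  4  4  4  5  6  6
dp[10][9] = 6. One LCS (by backtracking along matches): 6, 6, 6, 3, 5, 5.

6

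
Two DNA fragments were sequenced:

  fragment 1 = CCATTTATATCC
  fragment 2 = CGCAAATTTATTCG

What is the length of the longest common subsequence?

10

Match C (fragment 1 #1, fragment 2 #1), C (fragment 1 #2, fragment 2 #3), A (fragment 1 #3, fragment 2 #6), T (fragment 1 #4, fragment 2 #7), T (fragment 1 #5, fragment 2 #8), T (fragment 1 #6, fragment 2 #9), A (fragment 1 #7, fragment 2 #10), T (fragment 1 #8, fragment 2 #11), T (fragment 1 #10, fragment 2 #12), C (fragment 1 #11, fragment 2 #13) — 10 bases in the same relative order in both. dp[12][14] = 10 confirms this is the maximum.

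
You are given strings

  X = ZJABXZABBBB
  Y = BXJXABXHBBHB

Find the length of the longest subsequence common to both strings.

7

Match J at X[2]=Y[3], A at X[3]=Y[5], B at X[4]=Y[6], X at X[5]=Y[7], B at X[8]=Y[9], B at X[9]=Y[10], B at X[11]=Y[12] — 7 characters in the same relative order in both, and the DP table's final entry dp[11][12] is also 7, so no common subsequence is longer.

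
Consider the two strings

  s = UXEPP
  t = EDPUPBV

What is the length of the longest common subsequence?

3

Taking E [3,1] → P [4,3] → P [5,5] gives a common subsequence of length 3, and the DP table's final entry dp[5][7] is also 3, so no common subsequence is longer.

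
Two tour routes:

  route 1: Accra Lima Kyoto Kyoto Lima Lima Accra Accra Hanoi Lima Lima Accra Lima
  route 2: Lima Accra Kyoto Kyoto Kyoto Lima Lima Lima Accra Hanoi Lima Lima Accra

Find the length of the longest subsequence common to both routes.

10

Pick Accra at route 1[1]=route 2[2] → Kyoto at route 1[3]=route 2[4] → Kyoto at route 1[4]=route 2[5] → Lima at route 1[5]=route 2[7] → Lima at route 1[6]=route 2[8] → Accra at route 1[8]=route 2[9] → Hanoi at route 1[9]=route 2[10] → Lima at route 1[10]=route 2[11] → Lima at route 1[11]=route 2[12] → Accra at route 1[12]=route 2[13]; all 10 stops appear in both, in order. Since dp[13][13] = 10, nothing longer is possible.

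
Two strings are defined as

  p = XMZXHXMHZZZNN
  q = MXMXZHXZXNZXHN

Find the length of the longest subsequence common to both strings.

Taking X (p #1, q #2), then M (p #2, q #3), then Z (p #3, q #5), then H (p #5, q #6), then X (p #6, q #7), then Z (p #9, q #8), then Z (p #10, q #11), then N (p #13, q #14) gives a common subsequence of length 8. Since dp[13][14] = 8, nothing longer is possible.

8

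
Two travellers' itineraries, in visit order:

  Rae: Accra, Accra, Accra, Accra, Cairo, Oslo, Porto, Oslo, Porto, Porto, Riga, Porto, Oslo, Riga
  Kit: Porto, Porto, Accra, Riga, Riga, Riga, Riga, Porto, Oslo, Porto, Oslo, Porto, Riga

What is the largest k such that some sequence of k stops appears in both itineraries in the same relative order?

One common subsequence of length 6: Accra [1,3] → Oslo [6,9] → Porto [7,10] → Oslo [8,11] → Porto [12,12] → Riga [14,13]. Since dp[14][13] = 6, nothing longer is possible.

6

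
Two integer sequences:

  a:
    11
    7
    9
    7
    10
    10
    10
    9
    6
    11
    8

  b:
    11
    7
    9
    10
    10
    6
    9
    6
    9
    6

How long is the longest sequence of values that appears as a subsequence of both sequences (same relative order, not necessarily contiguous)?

7

Match 11 [1,1]; then 7 [2,2]; then 9 [3,3]; then 10 [5,4]; then 10 [6,5]; then 9 [8,9]; then 6 [9,10] — 7 values in the same relative order in both. Since dp[11][10] = 7, nothing longer is possible.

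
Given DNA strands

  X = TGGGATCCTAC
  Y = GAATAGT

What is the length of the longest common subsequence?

Pick G [2,1]; then A [5,3]; then T [6,4]; then T [9,7]; all 4 bases appear in both, in order. The LCS DP gives dp[11][7] = 4, so this is optimal.

4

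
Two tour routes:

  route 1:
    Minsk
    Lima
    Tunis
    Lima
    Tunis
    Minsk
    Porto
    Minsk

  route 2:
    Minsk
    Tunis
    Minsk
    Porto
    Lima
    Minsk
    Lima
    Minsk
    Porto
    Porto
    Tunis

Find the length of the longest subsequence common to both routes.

5

One common subsequence of length 5: Minsk at route 1[1]=route 2[3] → Lima at route 1[2]=route 2[5] → Lima at route 1[4]=route 2[7] → Minsk at route 1[6]=route 2[8] → Porto at route 1[7]=route 2[10], and the DP table's final entry dp[8][11] is also 5, so no common subsequence is longer.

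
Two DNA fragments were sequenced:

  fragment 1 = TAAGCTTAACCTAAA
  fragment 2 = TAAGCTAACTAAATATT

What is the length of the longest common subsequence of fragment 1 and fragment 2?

13

Match T (fragment 1 #1, fragment 2 #1); then A (fragment 1 #2, fragment 2 #2); then A (fragment 1 #3, fragment 2 #3); then G (fragment 1 #4, fragment 2 #4); then C (fragment 1 #5, fragment 2 #5); then T (fragment 1 #7, fragment 2 #6); then A (fragment 1 #8, fragment 2 #7); then A (fragment 1 #9, fragment 2 #8); then C (fragment 1 #11, fragment 2 #9); then T (fragment 1 #12, fragment 2 #10); then A (fragment 1 #13, fragment 2 #12); then A (fragment 1 #14, fragment 2 #13); then A (fragment 1 #15, fragment 2 #15) — 13 bases in the same relative order in both, and the DP table's final entry dp[15][17] is also 13, so no common subsequence is longer.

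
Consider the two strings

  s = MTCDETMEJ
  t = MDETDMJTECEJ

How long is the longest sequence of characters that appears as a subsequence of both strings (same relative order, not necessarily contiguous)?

7

Pick M [1,1], then D [4,2], then E [5,3], then T [6,4], then M [7,6], then E [8,11], then J [9,12]; all 7 characters appear in both, in order, and the DP table's final entry dp[9][12] is also 7, so no common subsequence is longer.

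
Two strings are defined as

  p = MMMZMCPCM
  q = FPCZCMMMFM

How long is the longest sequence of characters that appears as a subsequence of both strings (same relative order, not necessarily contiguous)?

4

Let dp[i][j] be the LCS length of the first i characters of p and the first j characters of q. dp[i][j] = dp[i-1][j-1]+1 when the i-th and j-th characters match, else max(dp[i-1][j], dp[i][j-1]).
    ·  F  P  C  Z  C  M  M  M  F  M
 ·  0  0  0  0  0  0  0  0  0  0  0
 M  0  0  0  0  0  0  1  1  1  1  1
 M  0  0  0  0  0  0  1  2  2  2  2
 M  0  0  0  0  0  0  1  2  3  3  3
 Z  0  0  0  0  1  1  1  2  3  3  3
 M  0  0  0  0  1  1  2  2  3  3  4
 C  0  0  0  1  1  2  2  2  3  3  4
 P  0  0  1  1  1  2  2  2  3  3  4
 C  0  0  1  2  2  2  2  2  3  3  4
 M  0  0  1  2  2  2  3  3  3  3  4
dp[9][10] = 4. One LCS (by backtracking along matches): MMMM.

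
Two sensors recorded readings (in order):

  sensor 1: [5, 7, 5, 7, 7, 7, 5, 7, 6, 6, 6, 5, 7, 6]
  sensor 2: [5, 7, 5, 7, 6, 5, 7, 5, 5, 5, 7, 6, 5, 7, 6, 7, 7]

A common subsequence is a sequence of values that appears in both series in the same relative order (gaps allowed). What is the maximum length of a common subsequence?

11

Match 5 at sensor 1[1]=sensor 2[1]; then 7 at sensor 1[2]=sensor 2[2]; then 5 at sensor 1[3]=sensor 2[3]; then 7 at sensor 1[4]=sensor 2[4]; then 7 at sensor 1[5]=sensor 2[7]; then 5 at sensor 1[7]=sensor 2[10]; then 7 at sensor 1[8]=sensor 2[11]; then 6 at sensor 1[11]=sensor 2[12]; then 5 at sensor 1[12]=sensor 2[13]; then 7 at sensor 1[13]=sensor 2[14]; then 6 at sensor 1[14]=sensor 2[15] — 11 values in the same relative order in both, and the DP table's final entry dp[14][17] is also 11, so no common subsequence is longer.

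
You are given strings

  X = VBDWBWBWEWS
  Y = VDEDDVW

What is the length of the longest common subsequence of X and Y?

Let dp[i][j] be the LCS length of the first i characters of X and the first j characters of Y. dp[i][j] = dp[i-1][j-1]+1 when the i-th and j-th characters match, else max(dp[i-1][j], dp[i][j-1]).
    ·  V  D  E  D  D  V  W
 ·  0  0  0  0  0  0  0  0
 V  0  1  1  1  1  1  1  1
 B  0  1  1  1  1  1  1  1
 D  0  1  2  2  2  2  2  2
 W  0  1  2  2  2  2  2  3
 B  0  1  2  2  2  2  2  3
 W  0  1  2  2  2  2  2  3
 B  0  1  2  2  2  2  2  3
 W  0  1  2  2  2  2  2  3
 E  0  1  2  3  3  3  3  3
 W  0  1  2  3  3  3  3  4
 S  0  1  2  3  3  3  3  4
dp[11][7] = 4. One LCS (by backtracking along matches): VDEW.

4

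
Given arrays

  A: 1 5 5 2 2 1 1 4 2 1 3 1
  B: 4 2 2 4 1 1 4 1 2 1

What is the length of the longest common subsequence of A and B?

Let dp[i][j] be the LCS length of the first i values of A and the first j values of B. dp[i][j] = dp[i-1][j-1]+1 when the i-th and j-th values match, else max(dp[i-1][j], dp[i][j-1]).
    ·  4  2  2  4  1  1  4  1  2  1
 ·  0  0  0  0  0  0  0  0  0  0  0
 1  0  0  0  0  0  1  1  1  1  1  1
 5  0  0  0  0  0  1  1  1  1  1  1
 5  0  0  0  0  0  1  1  1  1  1  1
 2  0  0  1  1  1  1  1  1  1  2  2
 2  0  0  1  2  2  2  2  2  2  2  2
 1  0  0  1  2  2  3  3  3  3  3  3
 1  0  0  1  2  2  3  4  4  4  4  4
 4  0  1  1  2  3  3  4  5  5  5  5
 2  0  1  2  2  3  3  4  5  5  6  6
 1  0  1  2  2  3  4  4  5  6  6  7
 3  0  1  2  2  3  4  4  5  6  6  7
 1  0  1  2  2  3  4  5  5  6  6  7
dp[12][10] = 7. One LCS (by backtracking along matches): 2, 2, 1, 1, 4, 2, 1.

7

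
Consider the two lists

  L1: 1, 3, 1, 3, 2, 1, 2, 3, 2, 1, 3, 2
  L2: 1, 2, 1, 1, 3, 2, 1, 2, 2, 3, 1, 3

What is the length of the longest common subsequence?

9

Match 1 at L1[1]=L2[3]; then 1 at L1[3]=L2[4]; then 3 at L1[4]=L2[5]; then 2 at L1[5]=L2[6]; then 1 at L1[6]=L2[7]; then 2 at L1[7]=L2[9]; then 3 at L1[8]=L2[10]; then 1 at L1[10]=L2[11]; then 3 at L1[11]=L2[12] — 9 values in the same relative order in both. dp[12][12] = 9 confirms this is the maximum.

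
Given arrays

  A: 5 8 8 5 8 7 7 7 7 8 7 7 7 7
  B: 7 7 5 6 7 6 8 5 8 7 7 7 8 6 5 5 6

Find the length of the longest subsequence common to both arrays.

8

Match 5 (A #1, B #3); then 8 (A #3, B #7); then 5 (A #4, B #8); then 8 (A #5, B #9); then 7 (A #7, B #10); then 7 (A #8, B #11); then 7 (A #9, B #12); then 8 (A #10, B #13) — 8 values in the same relative order in both. The LCS DP gives dp[14][17] = 8, so this is optimal.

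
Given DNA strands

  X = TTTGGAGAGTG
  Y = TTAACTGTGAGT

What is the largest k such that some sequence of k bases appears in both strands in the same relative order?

Match T (X #1, Y #1) → T (X #2, Y #2) → T (X #3, Y #6) → G (X #4, Y #7) → G (X #7, Y #9) → A (X #8, Y #10) → G (X #9, Y #11) → T (X #10, Y #12) — 8 bases in the same relative order in both. The LCS DP gives dp[11][12] = 8, so this is optimal.

8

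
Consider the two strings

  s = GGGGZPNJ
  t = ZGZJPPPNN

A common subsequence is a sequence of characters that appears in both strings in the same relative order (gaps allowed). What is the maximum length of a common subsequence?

Let dp[i][j] be the LCS length of the first i characters of s and the first j characters of t. dp[i][j] = dp[i-1][j-1]+1 when the i-th and j-th characters match, else max(dp[i-1][j], dp[i][j-1]).
    ·  Z  G  Z  J  P  P  P  N  N
 ·  0  0  0  0  0  0  0  0  0  0
 G  0  0  1  1  1  1  1  1  1  1
 G  0  0  1  1  1  1  1  1  1  1
 G  0  0  1  1  1  1  1  1  1  1
 G  0  0  1  1  1  1  1  1  1  1
 Z  0  1  1  2  2  2  2  2  2  2
 P  0  1  1  2  2  3  3  3  3  3
 N  0  1  1  2  2  3  3  3  4  4
 J  0  1  1  2  3  3  3  3  4  4
dp[8][9] = 4. One LCS (by backtracking along matches): GZPN.

4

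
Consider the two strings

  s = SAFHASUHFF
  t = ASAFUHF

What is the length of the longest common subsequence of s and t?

6

Let dp[i][j] be the LCS length of the first i characters of s and the first j characters of t. dp[i][j] = dp[i-1][j-1]+1 when the i-th and j-th characters match, else max(dp[i-1][j], dp[i][j-1]).
    ·  A  S  A  F  U  H  F
 ·  0  0  0  0  0  0  0  0
 S  0  0  1  1  1  1  1  1
 A  0  1  1  2  2  2  2  2
 F  0  1  1  2  3  3  3  3
 H  0  1  1  2  3  3  4  4
 A  0  1  1  2  3  3  4  4
 S  0  1  2  2  3  3  4  4
 U  0  1  2  2  3  4  4  4
 H  0  1  2  2  3  4  5  5
 F  0  1  2  2  3  4  5  6
 F  0  1  2  2  3  4  5  6
dp[10][7] = 6. One LCS (by backtracking along matches): SAFUHF.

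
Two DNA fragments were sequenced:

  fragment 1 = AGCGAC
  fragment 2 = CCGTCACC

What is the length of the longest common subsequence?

4

Let dp[i][j] be the LCS length of the first i bases of fragment 1 and the first j bases of fragment 2. dp[i][j] = dp[i-1][j-1]+1 when the i-th and j-th bases match, else max(dp[i-1][j], dp[i][j-1]).
    ·  C  C  G  T  C  A  C  C
 ·  0  0  0  0  0  0  0  0  0
 A  0  0  0  0  0  0  1  1  1
 G  0  0  0  1  1  1  1  1  1
 C  0  1  1  1  1  2  2  2  2
 G  0  1  1  2  2  2  2  2  2
 A  0  1  1  2  2  2  3  3  3
 C  0  1  2  2  2  3  3  4  4
dp[6][8] = 4. One LCS (by backtracking along matches): GCAC.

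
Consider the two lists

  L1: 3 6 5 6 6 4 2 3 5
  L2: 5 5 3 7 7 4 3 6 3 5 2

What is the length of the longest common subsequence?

4

Match 3 [1,7], 6 [2,8], 5 [3,10], 2 [7,11] — 4 values in the same relative order in both. Since dp[9][11] = 4, nothing longer is possible.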